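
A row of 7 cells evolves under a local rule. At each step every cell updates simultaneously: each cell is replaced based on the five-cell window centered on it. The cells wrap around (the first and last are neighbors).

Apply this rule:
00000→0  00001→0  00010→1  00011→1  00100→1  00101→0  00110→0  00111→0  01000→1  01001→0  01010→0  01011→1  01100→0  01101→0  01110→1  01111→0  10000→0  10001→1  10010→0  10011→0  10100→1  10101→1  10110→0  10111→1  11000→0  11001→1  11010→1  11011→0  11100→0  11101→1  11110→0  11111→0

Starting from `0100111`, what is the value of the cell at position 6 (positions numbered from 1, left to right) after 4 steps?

step 1: 1100011
step 2: 0001100
step 3: 0010000
step 4: 0111000
position 6 holds 0

0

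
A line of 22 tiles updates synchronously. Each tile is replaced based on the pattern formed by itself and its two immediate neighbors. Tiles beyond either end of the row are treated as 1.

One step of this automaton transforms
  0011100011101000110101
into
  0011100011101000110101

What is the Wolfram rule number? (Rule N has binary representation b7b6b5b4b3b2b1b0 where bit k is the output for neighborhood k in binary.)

position 3: 111 → 1  (bit 7 = 1)
position 4: 110 → 1  (bit 6 = 1)
position 11: 101 → 0  (bit 5 = 0)
position 0: 100 → 0  (bit 4 = 0)
position 2: 011 → 1  (bit 3 = 1)
position 12: 010 → 1  (bit 2 = 1)
position 1: 001 → 0  (bit 1 = 0)
position 6: 000 → 0  (bit 0 = 0)
bits b7..b0 = 11001100 = 204

204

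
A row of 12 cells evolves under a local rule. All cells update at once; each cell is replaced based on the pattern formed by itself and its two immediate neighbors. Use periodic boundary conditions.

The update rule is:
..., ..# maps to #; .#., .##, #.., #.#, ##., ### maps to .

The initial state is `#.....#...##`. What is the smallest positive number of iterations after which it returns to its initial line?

24

iteration 1: ..####..##..
iteration 2: ##.....#...#
iteration 3: ...####..##.
iteration 4: ###.....#...
iteration 5: ....####..##
iteration 6: .###.....#..
iteration 7: #....####..#
iteration 8: ..###.....#.
iteration 9: ##....####..
iteration 10: ...###.....#
iteration 11: .##....####.
iteration 12: #...###.....
iteration 13: ..##....####
iteration 14: .#...###....
iteration 15: #..##....###
iteration 16: ..#...###...
iteration 17: ##..##....##
iteration 18: ...#...###..
iteration 19: ###..##....#
iteration 20: ....#...###.
iteration 21: ####..##....
iteration 22: .....#...###
iteration 23: .####..##...
iteration 24: #.....#...##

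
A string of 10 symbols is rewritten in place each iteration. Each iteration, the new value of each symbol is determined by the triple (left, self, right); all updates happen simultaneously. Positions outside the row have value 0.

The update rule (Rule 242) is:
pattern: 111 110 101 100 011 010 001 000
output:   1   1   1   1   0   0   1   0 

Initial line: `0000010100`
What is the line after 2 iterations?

0001010101

0000101010
0001010101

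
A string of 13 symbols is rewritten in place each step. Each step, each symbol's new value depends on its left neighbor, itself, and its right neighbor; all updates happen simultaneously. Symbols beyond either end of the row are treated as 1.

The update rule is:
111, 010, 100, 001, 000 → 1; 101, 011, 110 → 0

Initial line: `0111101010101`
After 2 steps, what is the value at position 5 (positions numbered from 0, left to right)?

1

0011001010100
1100111010111
position 5 holds 1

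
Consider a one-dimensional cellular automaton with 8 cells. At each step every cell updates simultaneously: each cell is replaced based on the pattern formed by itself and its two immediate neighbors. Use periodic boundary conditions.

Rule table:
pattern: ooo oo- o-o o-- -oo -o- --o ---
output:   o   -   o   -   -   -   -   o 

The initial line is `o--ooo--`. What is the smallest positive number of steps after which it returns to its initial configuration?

6

----o---
ooo---oo
oo--o--o
o-------
--ooooo-
o--ooo--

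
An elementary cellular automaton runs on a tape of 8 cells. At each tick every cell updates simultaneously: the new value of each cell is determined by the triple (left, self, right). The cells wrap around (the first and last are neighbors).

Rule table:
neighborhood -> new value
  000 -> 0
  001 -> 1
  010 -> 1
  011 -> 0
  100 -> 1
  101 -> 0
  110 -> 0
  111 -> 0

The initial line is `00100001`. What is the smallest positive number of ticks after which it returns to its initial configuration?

6

11110011
00001100
00010010
00111111
11000000
00100001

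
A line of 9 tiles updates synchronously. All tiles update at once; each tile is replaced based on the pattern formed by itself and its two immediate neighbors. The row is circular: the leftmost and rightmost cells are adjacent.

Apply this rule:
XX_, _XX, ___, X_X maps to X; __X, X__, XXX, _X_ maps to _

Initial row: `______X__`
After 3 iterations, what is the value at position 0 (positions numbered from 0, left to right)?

_

XXXXX___X
____X_X_X
_XX__X_X_
position 0 holds _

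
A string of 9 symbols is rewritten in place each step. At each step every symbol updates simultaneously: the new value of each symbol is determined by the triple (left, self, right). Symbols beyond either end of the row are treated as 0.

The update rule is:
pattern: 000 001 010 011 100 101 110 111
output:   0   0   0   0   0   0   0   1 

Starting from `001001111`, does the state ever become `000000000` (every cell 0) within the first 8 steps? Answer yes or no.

000000110
000000000
all cells are 0 at step 2

yes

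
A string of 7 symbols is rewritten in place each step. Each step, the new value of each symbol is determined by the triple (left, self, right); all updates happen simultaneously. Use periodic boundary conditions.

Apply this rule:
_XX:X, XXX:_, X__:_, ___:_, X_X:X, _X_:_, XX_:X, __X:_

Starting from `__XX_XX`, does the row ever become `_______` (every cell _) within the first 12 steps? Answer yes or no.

yes

__XXXXX
__X___X
_______
all cells are _ at step 3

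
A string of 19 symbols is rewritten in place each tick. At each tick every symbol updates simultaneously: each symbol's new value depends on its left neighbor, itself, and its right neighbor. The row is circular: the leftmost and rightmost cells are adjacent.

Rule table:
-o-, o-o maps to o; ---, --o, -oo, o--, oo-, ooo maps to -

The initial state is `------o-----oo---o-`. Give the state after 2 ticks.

------o----------o-

------o----------o-
------o----------o-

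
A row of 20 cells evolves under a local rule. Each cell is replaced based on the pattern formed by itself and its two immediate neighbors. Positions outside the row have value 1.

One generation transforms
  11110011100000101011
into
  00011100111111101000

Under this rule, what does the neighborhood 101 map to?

At position 15 the neighborhood is 101; the next row has 0 there.

0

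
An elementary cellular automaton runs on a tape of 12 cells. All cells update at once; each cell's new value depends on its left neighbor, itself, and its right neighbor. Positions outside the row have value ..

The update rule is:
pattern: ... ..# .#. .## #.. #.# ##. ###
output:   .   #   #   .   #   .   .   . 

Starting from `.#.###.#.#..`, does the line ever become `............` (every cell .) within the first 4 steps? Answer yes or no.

no

##.....#.##.
..#...##...#
.###.#..#.##
#....####...
step 4 is #....####..., still not uniform .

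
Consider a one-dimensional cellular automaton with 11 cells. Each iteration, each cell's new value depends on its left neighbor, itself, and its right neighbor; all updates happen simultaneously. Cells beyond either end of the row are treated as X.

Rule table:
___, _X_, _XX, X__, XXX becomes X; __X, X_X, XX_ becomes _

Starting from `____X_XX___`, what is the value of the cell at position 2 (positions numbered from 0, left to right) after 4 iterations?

X

iteration 1: XXX_X_X_XX_
iteration 2: XX__X_X_X__
iteration 3: X_X_X_X_XX_
iteration 4: __X_X_X_X__
position 2 holds X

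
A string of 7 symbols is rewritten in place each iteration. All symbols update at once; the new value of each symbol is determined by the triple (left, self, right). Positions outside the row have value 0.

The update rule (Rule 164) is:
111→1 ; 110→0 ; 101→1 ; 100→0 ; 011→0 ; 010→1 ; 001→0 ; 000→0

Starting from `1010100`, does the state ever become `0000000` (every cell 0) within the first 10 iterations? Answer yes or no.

no

1111100
0111000
0010000
0010000  (fixed point — unchanged through iteration 10)
iteration 10 is 0010000, still not uniform 0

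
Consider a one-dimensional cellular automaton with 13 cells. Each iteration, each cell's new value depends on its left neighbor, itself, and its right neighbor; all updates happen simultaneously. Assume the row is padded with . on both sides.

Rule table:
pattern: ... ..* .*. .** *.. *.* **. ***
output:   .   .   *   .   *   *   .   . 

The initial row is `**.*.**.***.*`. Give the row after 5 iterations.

.......**..*.

iteration 1: ..***..*...**
iteration 2: .....*.**....
iteration 3: .....**..*...
iteration 4: .......*.**..
iteration 5: .......**..*.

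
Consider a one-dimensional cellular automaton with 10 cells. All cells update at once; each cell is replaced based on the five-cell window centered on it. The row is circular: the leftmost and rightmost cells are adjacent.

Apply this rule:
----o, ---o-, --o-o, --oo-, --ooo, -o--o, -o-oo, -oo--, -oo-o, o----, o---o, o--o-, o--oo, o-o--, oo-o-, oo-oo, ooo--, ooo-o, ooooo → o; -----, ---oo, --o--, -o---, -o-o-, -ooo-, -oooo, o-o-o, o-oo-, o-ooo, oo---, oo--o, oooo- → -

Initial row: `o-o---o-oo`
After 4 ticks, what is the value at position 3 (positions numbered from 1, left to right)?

o

ooo-oooo--
o-oo---o-o
oo-o-oooo-
-oo-o---oo
position 3 holds o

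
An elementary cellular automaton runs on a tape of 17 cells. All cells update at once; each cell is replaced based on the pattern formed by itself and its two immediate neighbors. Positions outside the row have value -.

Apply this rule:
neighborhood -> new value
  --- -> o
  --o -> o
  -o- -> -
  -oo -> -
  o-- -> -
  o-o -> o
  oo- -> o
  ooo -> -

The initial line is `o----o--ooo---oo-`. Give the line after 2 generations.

generation 1: --ooo--o--o-oo-o-
generation 2: oo--o-o--o-o-oo--

oo--o-o--o-o-oo--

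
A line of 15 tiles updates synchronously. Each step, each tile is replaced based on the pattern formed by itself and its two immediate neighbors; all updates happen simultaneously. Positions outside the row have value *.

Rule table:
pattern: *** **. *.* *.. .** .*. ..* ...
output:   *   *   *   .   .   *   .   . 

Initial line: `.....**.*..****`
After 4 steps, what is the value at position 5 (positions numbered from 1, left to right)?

.

......***...***
.......**....**
........*.....*
........*......
position 5 holds .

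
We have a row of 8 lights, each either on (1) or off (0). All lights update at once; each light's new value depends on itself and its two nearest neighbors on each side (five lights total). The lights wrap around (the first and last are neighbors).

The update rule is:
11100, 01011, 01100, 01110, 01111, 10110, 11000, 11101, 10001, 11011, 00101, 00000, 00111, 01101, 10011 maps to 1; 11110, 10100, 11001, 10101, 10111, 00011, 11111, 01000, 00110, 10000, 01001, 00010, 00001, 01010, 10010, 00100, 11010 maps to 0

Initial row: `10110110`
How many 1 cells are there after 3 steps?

01111110
11100010
01111011
count of 1: 6

6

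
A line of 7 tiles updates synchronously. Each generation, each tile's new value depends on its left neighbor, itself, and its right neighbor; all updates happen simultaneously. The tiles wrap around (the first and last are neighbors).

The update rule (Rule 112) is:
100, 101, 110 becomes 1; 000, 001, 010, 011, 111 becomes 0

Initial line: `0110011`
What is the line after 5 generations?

1011001
1101100
0110110
0011011
1001101

1001101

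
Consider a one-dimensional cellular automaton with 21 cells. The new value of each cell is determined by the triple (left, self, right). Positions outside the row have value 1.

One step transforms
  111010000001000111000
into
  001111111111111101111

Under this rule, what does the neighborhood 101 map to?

1

At position 3 the neighborhood is 101; the next row has 1 there.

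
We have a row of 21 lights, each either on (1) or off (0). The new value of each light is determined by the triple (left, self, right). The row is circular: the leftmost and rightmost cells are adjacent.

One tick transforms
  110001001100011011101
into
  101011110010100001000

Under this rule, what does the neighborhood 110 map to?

At position 1 the neighborhood is 110; the next row has 0 there.

0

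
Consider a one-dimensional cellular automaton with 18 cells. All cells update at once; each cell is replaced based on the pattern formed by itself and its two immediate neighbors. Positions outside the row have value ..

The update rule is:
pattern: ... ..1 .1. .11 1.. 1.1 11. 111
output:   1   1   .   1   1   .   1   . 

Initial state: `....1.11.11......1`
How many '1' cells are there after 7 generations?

1111..11.11111111.
1..11111.1......11
.111...1..11111111
11.1111.111......1
11.1..1.1.1111111.
11..11....1.....11
1111111111.1111111
count of 1: 17

17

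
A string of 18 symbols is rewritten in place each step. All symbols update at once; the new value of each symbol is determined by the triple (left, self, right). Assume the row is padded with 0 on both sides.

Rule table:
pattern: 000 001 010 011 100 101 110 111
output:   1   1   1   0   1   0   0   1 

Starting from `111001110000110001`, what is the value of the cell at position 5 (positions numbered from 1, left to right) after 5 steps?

1

010110101111001111
110000100110110110
001111111000000001
110111110111111111
000011100011111110
position 5 holds 1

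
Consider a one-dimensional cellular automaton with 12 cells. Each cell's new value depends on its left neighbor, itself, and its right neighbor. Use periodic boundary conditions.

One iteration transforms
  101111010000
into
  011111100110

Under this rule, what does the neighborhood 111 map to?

At position 3 the neighborhood is 111; the next row has 1 there.

1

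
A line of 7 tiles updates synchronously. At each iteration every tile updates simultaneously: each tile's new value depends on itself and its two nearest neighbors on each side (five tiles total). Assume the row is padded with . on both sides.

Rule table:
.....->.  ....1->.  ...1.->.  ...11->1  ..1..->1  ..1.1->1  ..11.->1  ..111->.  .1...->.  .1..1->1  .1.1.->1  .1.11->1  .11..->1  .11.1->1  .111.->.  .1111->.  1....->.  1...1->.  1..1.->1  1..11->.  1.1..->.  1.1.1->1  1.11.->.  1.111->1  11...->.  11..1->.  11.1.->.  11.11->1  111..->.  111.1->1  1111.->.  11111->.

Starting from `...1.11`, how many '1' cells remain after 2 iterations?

iteration 1: ...11.1
iteration 2: ..111..
count of 1: 3

3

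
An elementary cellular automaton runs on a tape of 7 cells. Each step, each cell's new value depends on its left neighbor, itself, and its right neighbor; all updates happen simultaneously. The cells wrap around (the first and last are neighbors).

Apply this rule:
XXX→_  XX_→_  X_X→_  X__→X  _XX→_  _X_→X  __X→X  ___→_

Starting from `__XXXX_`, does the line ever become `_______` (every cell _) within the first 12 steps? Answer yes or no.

yes

_X____X
_XX__XX
___XX__
__X__X_
_XXXXXX
_______
all cells are _ at step 6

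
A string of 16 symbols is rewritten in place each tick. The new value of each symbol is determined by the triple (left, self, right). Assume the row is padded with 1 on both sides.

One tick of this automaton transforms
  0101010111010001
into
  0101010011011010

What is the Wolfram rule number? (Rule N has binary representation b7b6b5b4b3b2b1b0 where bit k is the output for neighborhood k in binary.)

214

position 8: 111 → 1  (bit 7 = 1)
position 9: 110 → 1  (bit 6 = 1)
position 0: 101 → 0  (bit 5 = 0)
position 12: 100 → 1  (bit 4 = 1)
position 7: 011 → 0  (bit 3 = 0)
position 1: 010 → 1  (bit 2 = 1)
position 14: 001 → 1  (bit 1 = 1)
position 13: 000 → 0  (bit 0 = 0)
bits b7..b0 = 11010110 = 214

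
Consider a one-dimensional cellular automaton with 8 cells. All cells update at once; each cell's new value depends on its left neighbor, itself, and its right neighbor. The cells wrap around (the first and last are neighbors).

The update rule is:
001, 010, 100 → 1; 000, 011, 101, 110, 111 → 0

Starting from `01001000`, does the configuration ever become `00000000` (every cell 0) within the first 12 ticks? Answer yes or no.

tick 1: 11111100
tick 2: 00000011
tick 3: 10000100
tick 4: 11001111
tick 5: 00110000
tick 6: 01001000  (repeats tick 0; period 6)
tick 12: 01001000
tick 12 is 01001000, still not uniform 0

no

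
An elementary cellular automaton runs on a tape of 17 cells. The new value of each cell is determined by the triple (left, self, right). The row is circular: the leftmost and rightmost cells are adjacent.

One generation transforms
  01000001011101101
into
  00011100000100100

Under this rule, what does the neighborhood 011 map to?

0

At position 9 the neighborhood is 011; the next row has 0 there.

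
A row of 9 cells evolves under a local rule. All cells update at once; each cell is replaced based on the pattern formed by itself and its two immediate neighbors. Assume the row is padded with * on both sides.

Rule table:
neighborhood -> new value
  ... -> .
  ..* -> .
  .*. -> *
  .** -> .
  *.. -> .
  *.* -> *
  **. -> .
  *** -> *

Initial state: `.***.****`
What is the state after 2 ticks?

tick 1: *.*.*.***
tick 2: .*****.**

.*****.**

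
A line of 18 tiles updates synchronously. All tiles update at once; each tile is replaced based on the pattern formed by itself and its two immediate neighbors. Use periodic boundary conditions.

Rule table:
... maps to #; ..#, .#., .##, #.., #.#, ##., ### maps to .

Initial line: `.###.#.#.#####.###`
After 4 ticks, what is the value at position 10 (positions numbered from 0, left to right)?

tick 1: ..................
tick 2: ##################
tick 3: ..................  (repeats tick 1; period 2)
tick 4: ##################
position 10 holds #

#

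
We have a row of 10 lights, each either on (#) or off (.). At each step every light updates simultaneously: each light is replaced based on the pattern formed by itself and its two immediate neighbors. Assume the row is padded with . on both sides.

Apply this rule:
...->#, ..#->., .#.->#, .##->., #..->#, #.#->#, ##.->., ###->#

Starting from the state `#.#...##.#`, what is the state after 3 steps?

..#.#..###

#####...##
.###.##...
..#.#..###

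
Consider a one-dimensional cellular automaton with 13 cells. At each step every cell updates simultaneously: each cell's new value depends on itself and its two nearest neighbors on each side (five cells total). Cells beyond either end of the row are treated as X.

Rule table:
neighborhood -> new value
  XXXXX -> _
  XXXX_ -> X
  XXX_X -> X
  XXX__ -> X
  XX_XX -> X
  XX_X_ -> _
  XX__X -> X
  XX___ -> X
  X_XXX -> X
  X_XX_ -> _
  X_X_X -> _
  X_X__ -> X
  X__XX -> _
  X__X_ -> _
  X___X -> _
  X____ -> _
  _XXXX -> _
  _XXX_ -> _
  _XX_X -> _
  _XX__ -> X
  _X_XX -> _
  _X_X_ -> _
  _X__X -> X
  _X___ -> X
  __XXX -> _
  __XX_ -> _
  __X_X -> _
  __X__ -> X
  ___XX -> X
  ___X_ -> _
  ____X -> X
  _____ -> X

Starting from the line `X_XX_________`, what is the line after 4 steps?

step 1: XX_XX_XXXXXXX
step 2: XXX__XX______
step 3: _XXX__XX_XXXX
step 4: XX_XX___XX___

XX_XX___XX___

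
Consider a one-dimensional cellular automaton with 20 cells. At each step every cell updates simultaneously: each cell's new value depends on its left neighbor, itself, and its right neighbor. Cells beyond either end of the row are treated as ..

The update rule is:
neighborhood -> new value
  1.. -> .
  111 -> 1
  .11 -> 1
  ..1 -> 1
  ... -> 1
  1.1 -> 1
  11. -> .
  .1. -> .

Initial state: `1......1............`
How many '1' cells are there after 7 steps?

14

..11111..11111111111
111111..11111111111.
11111..11111111111..
1111..11111111111..1
111..11111111111..1.
11..11111111111..1..
1..11111111111..1..1
count of 1: 14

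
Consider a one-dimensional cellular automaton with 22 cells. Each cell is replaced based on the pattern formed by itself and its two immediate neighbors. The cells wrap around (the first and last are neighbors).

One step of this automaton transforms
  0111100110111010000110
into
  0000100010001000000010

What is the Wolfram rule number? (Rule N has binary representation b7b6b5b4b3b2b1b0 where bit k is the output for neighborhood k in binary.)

position 2: 111 → 0  (bit 7 = 0)
position 4: 110 → 1  (bit 6 = 1)
position 9: 101 → 0  (bit 5 = 0)
position 5: 100 → 0  (bit 4 = 0)
position 1: 011 → 0  (bit 3 = 0)
position 14: 010 → 0  (bit 2 = 0)
position 0: 001 → 0  (bit 1 = 0)
position 16: 000 → 0  (bit 0 = 0)
bits b7..b0 = 01000000 = 64

64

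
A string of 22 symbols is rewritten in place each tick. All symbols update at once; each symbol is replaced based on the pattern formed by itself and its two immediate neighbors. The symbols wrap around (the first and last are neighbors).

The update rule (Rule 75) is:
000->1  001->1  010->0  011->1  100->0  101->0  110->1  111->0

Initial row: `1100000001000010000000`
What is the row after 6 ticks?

0100100110000001001111

1101111110011100111111
0101000010110101100000
1000011100110001101111
1011110101110111101000
0010010001010100100011
0100100110000001001111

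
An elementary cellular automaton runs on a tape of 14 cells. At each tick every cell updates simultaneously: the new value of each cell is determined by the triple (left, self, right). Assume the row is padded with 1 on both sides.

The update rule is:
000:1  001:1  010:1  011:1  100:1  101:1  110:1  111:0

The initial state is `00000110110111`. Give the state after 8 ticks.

00000000000111

11111111111100
00000000000111
11111111111100  (repeats tick 1; period 2)
tick 8: 00000000000111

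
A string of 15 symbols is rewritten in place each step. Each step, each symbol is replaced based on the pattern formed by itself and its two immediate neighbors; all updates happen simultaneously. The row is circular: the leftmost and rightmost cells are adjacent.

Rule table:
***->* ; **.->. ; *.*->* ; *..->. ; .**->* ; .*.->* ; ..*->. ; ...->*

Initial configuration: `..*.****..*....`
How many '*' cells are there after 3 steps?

*.*****...*.***
.*****..*.*****
*****...******.
count of *: 11

11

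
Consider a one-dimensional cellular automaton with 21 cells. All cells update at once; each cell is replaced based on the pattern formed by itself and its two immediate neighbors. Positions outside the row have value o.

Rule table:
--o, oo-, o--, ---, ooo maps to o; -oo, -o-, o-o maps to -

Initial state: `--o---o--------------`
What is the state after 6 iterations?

oooooo--oo--ooooooooo

iteration 1: oo-ooo-oooooooooooooo
iteration 2: oo--oo--ooooooooooooo
iteration 3: oooo-ooo-oooooooooooo
iteration 4: oooo--oo--ooooooooooo
iteration 5: oooooo-ooo-oooooooooo
iteration 6: oooooo--oo--ooooooooo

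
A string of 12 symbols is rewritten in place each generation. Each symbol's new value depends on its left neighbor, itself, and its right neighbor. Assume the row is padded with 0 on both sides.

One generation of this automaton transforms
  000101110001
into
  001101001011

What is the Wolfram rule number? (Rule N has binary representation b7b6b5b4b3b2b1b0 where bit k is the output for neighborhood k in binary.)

position 6: 111 → 0  (bit 7 = 0)
position 7: 110 → 0  (bit 6 = 0)
position 4: 101 → 0  (bit 5 = 0)
position 8: 100 → 1  (bit 4 = 1)
position 5: 011 → 1  (bit 3 = 1)
position 3: 010 → 1  (bit 2 = 1)
position 2: 001 → 1  (bit 1 = 1)
position 0: 000 → 0  (bit 0 = 0)
bits b7..b0 = 00011110 = 30

30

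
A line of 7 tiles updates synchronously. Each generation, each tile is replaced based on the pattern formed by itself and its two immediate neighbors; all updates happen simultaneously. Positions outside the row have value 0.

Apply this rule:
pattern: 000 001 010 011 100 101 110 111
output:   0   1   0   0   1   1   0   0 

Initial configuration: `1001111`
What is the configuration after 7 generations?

0110000
1001000
0110100
1001010
0110101
1001010  (repeats generation 4; period 2)
generation 7: 0110101

0110101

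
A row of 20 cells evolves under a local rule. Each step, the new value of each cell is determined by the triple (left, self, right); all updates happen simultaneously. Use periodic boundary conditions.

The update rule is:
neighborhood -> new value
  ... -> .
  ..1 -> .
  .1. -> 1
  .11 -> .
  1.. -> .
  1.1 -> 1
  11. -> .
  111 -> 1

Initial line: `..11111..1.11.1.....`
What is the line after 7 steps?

....1...............

...111...11..11.....
....1...............
....1...............  (fixed point — unchanged through step 7)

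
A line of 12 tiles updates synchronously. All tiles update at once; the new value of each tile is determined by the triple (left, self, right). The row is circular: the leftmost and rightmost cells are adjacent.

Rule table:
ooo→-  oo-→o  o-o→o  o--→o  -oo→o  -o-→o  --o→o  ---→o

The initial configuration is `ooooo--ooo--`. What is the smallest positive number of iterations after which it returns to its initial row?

iteration 1: o---oooo-ooo
iteration 2: ooooo--ooo--

2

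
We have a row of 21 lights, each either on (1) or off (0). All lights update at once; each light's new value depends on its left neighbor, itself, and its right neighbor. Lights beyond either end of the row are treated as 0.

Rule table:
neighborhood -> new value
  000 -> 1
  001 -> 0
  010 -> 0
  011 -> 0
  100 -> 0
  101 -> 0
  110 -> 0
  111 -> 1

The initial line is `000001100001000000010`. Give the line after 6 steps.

001110000000000000000

step 1: 111100001100011111000
step 2: 011001100001001110011
step 3: 000000001100000100000
step 4: 111111100001110001111
step 5: 011111001100100100110
step 6: 001110000000000000000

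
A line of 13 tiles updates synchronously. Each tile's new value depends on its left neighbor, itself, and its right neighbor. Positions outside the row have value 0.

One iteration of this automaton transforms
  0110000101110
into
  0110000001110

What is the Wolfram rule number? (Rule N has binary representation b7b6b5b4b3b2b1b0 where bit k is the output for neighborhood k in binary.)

200

position 10: 111 → 1  (bit 7 = 1)
position 2: 110 → 1  (bit 6 = 1)
position 8: 101 → 0  (bit 5 = 0)
position 3: 100 → 0  (bit 4 = 0)
position 1: 011 → 1  (bit 3 = 1)
position 7: 010 → 0  (bit 2 = 0)
position 0: 001 → 0  (bit 1 = 0)
position 4: 000 → 0  (bit 0 = 0)
bits b7..b0 = 11001000 = 200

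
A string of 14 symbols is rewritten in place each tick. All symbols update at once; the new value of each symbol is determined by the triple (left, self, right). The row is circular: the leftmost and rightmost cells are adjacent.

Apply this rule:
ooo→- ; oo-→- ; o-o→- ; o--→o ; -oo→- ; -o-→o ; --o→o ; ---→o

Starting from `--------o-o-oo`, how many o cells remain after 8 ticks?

tick 1: ooooooooo-o---
tick 2: ----------oooo
tick 3: oooooooooo----
tick 4: ----------oooo  (repeats tick 2; period 2)
tick 8: ----------oooo
count of o: 4

4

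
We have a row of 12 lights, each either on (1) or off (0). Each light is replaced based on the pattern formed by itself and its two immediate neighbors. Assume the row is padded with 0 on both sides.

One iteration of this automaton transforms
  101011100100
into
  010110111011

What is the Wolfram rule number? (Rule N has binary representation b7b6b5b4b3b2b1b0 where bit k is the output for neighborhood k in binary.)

position 5: 111 → 0  (bit 7 = 0)
position 6: 110 → 1  (bit 6 = 1)
position 1: 101 → 1  (bit 5 = 1)
position 7: 100 → 1  (bit 4 = 1)
position 4: 011 → 1  (bit 3 = 1)
position 0: 010 → 0  (bit 2 = 0)
position 8: 001 → 1  (bit 1 = 1)
position 11: 000 → 1  (bit 0 = 1)
bits b7..b0 = 01111011 = 123

123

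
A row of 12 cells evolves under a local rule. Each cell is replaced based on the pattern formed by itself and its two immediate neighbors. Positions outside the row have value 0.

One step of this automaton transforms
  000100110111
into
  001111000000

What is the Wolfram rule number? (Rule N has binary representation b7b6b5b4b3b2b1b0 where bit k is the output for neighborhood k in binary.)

22

position 10: 111 → 0  (bit 7 = 0)
position 7: 110 → 0  (bit 6 = 0)
position 8: 101 → 0  (bit 5 = 0)
position 4: 100 → 1  (bit 4 = 1)
position 6: 011 → 0  (bit 3 = 0)
position 3: 010 → 1  (bit 2 = 1)
position 2: 001 → 1  (bit 1 = 1)
position 0: 000 → 0  (bit 0 = 0)
bits b7..b0 = 00010110 = 22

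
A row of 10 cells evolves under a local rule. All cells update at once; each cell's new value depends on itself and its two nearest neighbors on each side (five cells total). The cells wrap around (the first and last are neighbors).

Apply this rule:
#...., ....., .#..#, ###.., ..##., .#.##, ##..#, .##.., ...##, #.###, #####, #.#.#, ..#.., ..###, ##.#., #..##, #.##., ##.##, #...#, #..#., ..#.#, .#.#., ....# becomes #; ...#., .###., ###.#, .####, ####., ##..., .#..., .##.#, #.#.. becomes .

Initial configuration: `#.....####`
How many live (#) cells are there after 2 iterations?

#.#####.#.
###.#..###
count of #: 7

7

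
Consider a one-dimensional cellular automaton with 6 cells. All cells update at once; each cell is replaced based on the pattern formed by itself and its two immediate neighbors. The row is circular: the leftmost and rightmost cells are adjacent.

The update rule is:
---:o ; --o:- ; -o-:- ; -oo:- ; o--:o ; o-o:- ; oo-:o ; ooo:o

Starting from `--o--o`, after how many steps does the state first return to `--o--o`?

step 1: o--o--
step 2: -o--o-
step 3: --o--o

3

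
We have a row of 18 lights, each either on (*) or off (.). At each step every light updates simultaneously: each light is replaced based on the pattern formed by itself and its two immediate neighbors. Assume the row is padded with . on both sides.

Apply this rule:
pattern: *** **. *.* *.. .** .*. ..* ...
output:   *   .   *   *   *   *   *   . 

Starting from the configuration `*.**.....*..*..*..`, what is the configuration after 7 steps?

***.*...*********.
**.***.*********.*
*.***.*********.**
****.*********.**.
***.*********.**.*
**.*********.**.**
*.*********.**.**.

*.*********.**.**.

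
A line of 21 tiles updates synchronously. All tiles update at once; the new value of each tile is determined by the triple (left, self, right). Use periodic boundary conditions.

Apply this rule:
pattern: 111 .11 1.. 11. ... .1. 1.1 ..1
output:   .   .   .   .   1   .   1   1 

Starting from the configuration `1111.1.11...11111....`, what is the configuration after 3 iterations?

1...1..1...11......11

....1.1...11......111
.111.1..11...11111...
1...1..1...11......11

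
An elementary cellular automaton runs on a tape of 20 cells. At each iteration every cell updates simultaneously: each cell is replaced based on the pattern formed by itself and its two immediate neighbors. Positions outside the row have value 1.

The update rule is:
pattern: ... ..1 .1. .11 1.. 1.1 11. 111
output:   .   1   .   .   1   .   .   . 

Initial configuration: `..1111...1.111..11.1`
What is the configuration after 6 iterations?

iteration 1: 11....1.1.....11....
iteration 2: ..1..1...1...1..1..1
iteration 3: 11.11.1.1.1.1.11.11.
iteration 4: ....................
iteration 5: 1..................1
iteration 6: .1................1.

.1................1.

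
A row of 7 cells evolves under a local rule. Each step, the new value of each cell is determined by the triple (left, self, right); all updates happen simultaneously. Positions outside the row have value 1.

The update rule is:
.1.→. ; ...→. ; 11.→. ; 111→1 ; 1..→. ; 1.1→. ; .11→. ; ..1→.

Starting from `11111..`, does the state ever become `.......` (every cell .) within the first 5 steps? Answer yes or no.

yes

step 1: 1111...
step 2: 111....
step 3: 11.....
step 4: 1......
step 5: .......
all cells are . at step 5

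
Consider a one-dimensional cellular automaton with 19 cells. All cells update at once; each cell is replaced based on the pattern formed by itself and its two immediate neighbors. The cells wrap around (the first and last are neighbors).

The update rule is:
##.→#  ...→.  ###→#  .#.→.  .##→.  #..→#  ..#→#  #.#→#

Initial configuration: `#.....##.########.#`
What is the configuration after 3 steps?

#.##.#.#.##.#######

##...#.##.########.
.##.#.#.##.########
#.##.#.#.##.#######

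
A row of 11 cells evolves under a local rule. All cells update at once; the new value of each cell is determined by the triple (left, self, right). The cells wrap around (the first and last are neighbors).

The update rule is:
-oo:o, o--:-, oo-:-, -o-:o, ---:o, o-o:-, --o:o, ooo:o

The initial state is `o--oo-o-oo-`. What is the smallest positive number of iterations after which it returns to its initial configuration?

22

iteration 1: o-oo--o-o--
iteration 2: o-o--oo-o-o
iteration 3: --o-oo--o-o
iteration 4: -oo-o--oo-o
iteration 5: -o--o-oo--o
iteration 6: -o-oo-o--oo
iteration 7: -o-o--o-oo-
iteration 8: oo-o-oo-o--
iteration 9: o--o-o--o-o
iteration 10: --oo-o-oo-o
iteration 11: -oo--o-o--o
iteration 12: -o--oo-o-oo
iteration 13: -o-oo--o-o-
iteration 14: oo-o--oo-o-
iteration 15: o--o-oo--o-
iteration 16: o-oo-o--oo-
iteration 17: o-o--o-oo--
iteration 18: o-o-oo-o--o
iteration 19: --o-o--o-oo
iteration 20: -oo-o-oo-o-
iteration 21: oo--o-o--o-
iteration 22: o--oo-o-oo-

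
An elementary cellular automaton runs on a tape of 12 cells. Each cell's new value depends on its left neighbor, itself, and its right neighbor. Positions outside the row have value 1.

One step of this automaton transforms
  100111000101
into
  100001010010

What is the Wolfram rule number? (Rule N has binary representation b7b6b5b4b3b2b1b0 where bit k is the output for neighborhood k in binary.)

97

position 4: 111 → 0  (bit 7 = 0)
position 0: 110 → 1  (bit 6 = 1)
position 10: 101 → 1  (bit 5 = 1)
position 1: 100 → 0  (bit 4 = 0)
position 3: 011 → 0  (bit 3 = 0)
position 9: 010 → 0  (bit 2 = 0)
position 2: 001 → 0  (bit 1 = 0)
position 7: 000 → 1  (bit 0 = 1)
bits b7..b0 = 01100001 = 97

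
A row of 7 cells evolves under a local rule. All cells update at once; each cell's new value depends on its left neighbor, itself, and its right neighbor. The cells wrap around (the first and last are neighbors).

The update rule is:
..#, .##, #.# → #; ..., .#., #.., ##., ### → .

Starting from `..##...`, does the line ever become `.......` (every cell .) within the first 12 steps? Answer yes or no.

.##....
##.....
#.....#
.....##
....##.
...##..
..##...  (repeats step 0; period 7)
step 12: ....##.
step 12 is ....##., still not uniform .

no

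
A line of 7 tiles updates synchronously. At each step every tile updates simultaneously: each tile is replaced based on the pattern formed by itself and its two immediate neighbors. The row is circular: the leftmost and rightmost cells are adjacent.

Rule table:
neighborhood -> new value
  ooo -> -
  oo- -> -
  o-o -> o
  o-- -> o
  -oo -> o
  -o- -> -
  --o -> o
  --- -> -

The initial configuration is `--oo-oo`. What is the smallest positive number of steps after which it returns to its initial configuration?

step 1: ooo-oo-
step 2: o--oo-o
step 3: -ooo-oo
step 4: oo--oo-
step 5: o-ooo-o
step 6: -oo--oo
step 7: oo-ooo-
step 8: o-oo--o
step 9: -oo-ooo
step 10: oo-oo--
step 11: o-oo-oo
step 12: -oo-oo-
step 13: oo-oo-o
step 14: --oo-oo

14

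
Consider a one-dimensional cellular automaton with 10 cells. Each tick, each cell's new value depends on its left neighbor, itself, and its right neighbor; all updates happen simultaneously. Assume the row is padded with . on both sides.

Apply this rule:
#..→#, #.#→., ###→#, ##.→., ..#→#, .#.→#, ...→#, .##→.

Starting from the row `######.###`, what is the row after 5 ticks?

.####..#.#

.####...#.
#.##.#####
#.....###.
######.#.#
.####..#.#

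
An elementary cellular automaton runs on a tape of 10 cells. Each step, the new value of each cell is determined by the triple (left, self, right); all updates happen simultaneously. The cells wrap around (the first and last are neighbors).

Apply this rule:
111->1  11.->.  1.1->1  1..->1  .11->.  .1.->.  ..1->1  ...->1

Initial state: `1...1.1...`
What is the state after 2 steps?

1.1.1.1.1.

step 1: .111.1.111
step 2: 1.1.1.1.1.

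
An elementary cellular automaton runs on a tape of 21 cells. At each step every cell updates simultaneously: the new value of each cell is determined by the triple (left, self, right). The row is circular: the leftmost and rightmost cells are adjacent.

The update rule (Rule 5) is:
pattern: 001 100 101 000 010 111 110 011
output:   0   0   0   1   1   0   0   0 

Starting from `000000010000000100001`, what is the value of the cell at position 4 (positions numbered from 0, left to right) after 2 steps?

0

011111010111110101101
000000010000000100001
position 4 holds 0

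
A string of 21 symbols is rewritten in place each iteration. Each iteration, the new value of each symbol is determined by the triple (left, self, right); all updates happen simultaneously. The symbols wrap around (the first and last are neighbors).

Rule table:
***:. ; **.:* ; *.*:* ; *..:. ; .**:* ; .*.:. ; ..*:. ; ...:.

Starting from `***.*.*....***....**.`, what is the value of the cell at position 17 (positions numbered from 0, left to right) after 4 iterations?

*.**.*.....*.*....***
*****.......*.....*..
*...*................
.....................
position 17 holds .

.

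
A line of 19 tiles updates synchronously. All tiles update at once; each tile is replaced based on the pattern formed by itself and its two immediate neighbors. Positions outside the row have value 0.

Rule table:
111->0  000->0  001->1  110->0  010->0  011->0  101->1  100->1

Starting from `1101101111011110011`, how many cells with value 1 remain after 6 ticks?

tick 1: 0010010000100001100
tick 2: 0101101001010010010
tick 3: 1010010110101101101
tick 4: 0101101001010010010  (repeats tick 2; period 2)
tick 6: 0101101001010010010
count of 1: 8

8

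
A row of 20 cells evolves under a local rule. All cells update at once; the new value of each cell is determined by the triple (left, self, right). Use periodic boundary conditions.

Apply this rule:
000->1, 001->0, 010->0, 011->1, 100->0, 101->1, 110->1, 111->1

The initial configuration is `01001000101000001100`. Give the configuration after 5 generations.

01111111111111111110

00000010010011101101
01111000000011111110
01111011111011111110
01111111111111111110
01111111111111111110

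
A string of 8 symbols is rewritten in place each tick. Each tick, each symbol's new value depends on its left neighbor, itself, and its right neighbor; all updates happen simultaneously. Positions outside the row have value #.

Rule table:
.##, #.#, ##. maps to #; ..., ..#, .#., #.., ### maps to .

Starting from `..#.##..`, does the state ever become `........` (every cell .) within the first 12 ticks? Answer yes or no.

yes

...###..
...#.#..
....#...
........
all cells are . at tick 4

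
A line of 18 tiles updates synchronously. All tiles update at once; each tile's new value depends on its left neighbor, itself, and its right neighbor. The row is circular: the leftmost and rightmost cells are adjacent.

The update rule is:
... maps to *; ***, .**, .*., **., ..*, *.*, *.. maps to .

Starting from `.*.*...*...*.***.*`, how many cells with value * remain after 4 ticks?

12

.....*...*........
****...*...*******
.....*...*........  (repeats tick 1; period 2)
tick 4: ****...*...*******
count of *: 12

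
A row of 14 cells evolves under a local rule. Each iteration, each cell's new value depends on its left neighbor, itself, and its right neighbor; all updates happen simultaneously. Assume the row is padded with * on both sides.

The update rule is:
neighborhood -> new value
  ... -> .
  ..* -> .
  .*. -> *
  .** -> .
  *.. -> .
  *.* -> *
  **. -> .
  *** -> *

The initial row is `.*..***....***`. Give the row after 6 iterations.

.....*........

iteration 1: **...*......**
iteration 2: *....*.......*
iteration 3: .....*........
iteration 4: .....*........  (fixed point — unchanged through iteration 6)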